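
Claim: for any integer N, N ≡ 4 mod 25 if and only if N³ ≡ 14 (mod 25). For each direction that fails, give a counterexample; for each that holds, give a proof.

Equivalent; both directions hold.

(⟸) Suppose N³ ≡ 14 (mod 25). The only residue r in {0, …, 24} with r³ ≡ 14 (mod 25) is r = 4, so N ≡ 4 (mod 25).

(⟹) Suppose N ≡ 4 mod 25. Write N = 25j + 4. Then (25j + 4)³ = 15625j³ + 7500j² + 1200j + 64 = 25(625j³ + 300j² + 48j + 2) + 14, so N³ ≡ 14 (mod 25).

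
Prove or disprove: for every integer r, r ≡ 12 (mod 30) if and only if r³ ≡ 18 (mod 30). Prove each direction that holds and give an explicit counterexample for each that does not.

Equivalent; both directions hold.

Forward direction. Suppose r ≡ 12 (mod 30). Write r = 30j + 12. Then (30j + 12)³ = 27000j³ + 32400j² + 12960j + 1728 = 30(900j³ + 1080j² + 432j + 57) + 18, so r³ ≡ 18 (mod 30).

Converse. Suppose r³ ≡ 18 (mod 30). The only residue r in {0, …, 29} with r³ ≡ 18 (mod 30) is r = 12, so r ≡ 12 (mod 30).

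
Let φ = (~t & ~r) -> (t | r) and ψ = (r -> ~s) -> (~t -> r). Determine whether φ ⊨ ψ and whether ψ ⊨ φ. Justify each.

Equivalent; both directions hold.

(⟹) Assume the antecedent. If t is true, (r -> ~s) -> (~t -> r) reduces to true regardless of the other variables. If t is false, the antecedent forces (t = F, r = T, s = F) or (t = F, r = T, s = T), and (r -> ~s) -> (~t -> r) holds there. Either way (r -> ~s) -> (~t -> r) holds.

(⟸) Assume the antecedent. If t is true, (~t & ~r) -> (t | r) reduces to true regardless of the other variables. If t is false, the antecedent forces (t = F, r = T, s = F) or (t = F, r = T, s = T), and (~t & ~r) -> (t | r) holds there. Either way (~t & ~r) -> (t | r) holds.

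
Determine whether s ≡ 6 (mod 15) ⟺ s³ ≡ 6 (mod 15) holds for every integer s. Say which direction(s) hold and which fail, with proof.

(⟹) Suppose s ≡ 6 (mod 15). Write s = 15j + 6. Then (15j + 6)³ = 3375j³ + 4050j² + 1620j + 216 = 15(225j³ + 270j² + 108j + 14) + 6, so s³ ≡ 6 (mod 15).

(⟸) Conversely, suppose s³ ≡ 6 (mod 15). The only residue r in {0, …, 14} with r³ ≡ 6 (mod 15) is r = 6, so s ≡ 6 (mod 15).

Equivalent; both directions hold.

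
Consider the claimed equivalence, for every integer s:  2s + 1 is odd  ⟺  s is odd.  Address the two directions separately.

(→) This fails: take s = 0. Then 2s + 1 = 1, which is odd, yet s = 0 is even, not odd.

(←) Suppose s is odd. Since 2 is even, 2s is even for every s, so 2s + 1 has the same parity as 1, which is odd. Hence 2s + 1 is odd.

Not equivalent: only (⇐) holds.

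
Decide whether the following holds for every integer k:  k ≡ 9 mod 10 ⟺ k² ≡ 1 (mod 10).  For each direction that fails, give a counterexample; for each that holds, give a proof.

(←) This fails: take k = 1. Then 1² = 1 ≡ 1 (mod 10), yet 1 ≡ 1 (mod 10), not 9.

(→) Suppose k ≡ 9 mod 10. Write k = 10j + 9. Then (10j + 9)² = 100j² + 180j + 81 = 10(10j² + 18j + 8) + 1, so k² ≡ 1 (mod 10).

The forward direction holds; the converse fails.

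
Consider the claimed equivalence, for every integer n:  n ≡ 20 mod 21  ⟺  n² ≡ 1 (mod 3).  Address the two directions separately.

Only the forward implication holds.

(⇒) Suppose n ≡ 20 (mod 21). Then n² ≡ 20² = 400 (mod 21), and since 3 ∣ 21, also n² ≡ 1 (mod 3).

(⇐) This fails: take n = 1. Then 1² = 1 ≡ 1 (mod 3), yet 1 ≡ 1 (mod 21), not 20.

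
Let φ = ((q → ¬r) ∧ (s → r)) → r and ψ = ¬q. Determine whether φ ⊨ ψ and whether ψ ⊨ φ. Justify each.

Neither implication holds.

(⟹) This fails. Under s = T, q = T, r = F, the left side is true but the right side is false.

(⟸) This fails. Under s = F, q = F, r = F, the left side is false but the right side is true.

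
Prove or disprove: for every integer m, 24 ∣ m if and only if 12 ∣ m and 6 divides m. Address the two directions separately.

(→) If 24 ∣ m, write m = 24q. Since 24 = 2·12, m = 12·(2q), so 12 ∣ m; and since 24 = 4·6, m = 6·(4q), so 6 ∣ m.

(←) This fails: take m = 12. Both 12 ∣ 12 and 6 ∣ 12, yet 12 is not a multiple of 24 (since 12 = 0·24 + 12), so 24 ∤ 12.

Not equivalent: only (⇒) holds.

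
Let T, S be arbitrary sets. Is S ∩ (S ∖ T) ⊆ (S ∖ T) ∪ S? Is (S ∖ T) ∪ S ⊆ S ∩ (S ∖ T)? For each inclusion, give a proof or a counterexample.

Only the forward inclusion holds.

Reverse inclusion. This inclusion fails. Take T = {1}, S = {1}; then 1 ∈ (S ∖ T) ∪ S but 1 ∉ S ∩ (S ∖ T).

Forward inclusion. Let x ∈ S ∩ (S ∖ T). Then x ∈ S and x ∉ T, from which x ∈ (S ∖ T) ∪ S.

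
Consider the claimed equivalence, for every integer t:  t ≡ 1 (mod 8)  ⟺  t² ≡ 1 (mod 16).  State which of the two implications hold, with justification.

Not equivalent: only (⇒) holds.

[⇒] Suppose t ≡ 1 (mod 8). Working modulo 16, t ∈ {1, 9}; for each such r, r² ≡ 1 (mod 16).

[⇐] This fails: take t = 7. Then 7² = 49 ≡ 1 (mod 16), yet 7 ≡ 7 (mod 8), not 1.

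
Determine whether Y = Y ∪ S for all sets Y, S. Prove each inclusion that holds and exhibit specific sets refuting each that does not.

(⊆) holds; (⊇) fails.

(⟹) Let x ∈ Y. Then either x ∈ Y and x ∉ S; or x ∈ Y ∩ S. In each case x ∈ Y ∪ S, so Y ⊆ Y ∪ S.

(⟸) This inclusion fails. Take Y = ∅, S = {1}; then 1 ∈ Y ∪ S but 1 ∉ Y.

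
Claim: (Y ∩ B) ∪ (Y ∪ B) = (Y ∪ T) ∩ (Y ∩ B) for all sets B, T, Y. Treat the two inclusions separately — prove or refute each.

(⊇) Let x ∈ (Y ∪ T) ∩ (Y ∩ B). Then either x ∈ B ∩ Y and x ∉ T; or x ∈ B ∩ T ∩ Y. In each case x ∈ (Y ∩ B) ∪ (Y ∪ B), so (Y ∪ T) ∩ (Y ∩ B) ⊆ (Y ∩ B) ∪ (Y ∪ B).

(⊆) This inclusion fails. Take B = {1}, T = ∅, Y = ∅; then 1 ∈ (Y ∩ B) ∪ (Y ∪ B) but 1 ∉ (Y ∪ T) ∩ (Y ∩ B).

(⊆) fails; (⊇) holds.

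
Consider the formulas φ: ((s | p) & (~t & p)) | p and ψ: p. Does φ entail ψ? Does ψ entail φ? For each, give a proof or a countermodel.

Both directions hold; the statement is true.

(⟹) Assume the antecedent. If p is true, p reduces to true regardless of the other variables. If p is false, the antecedent cannot hold. Either way p holds.

(⟸) Assume the antecedent. If p is true, ((s | p) & (~t & p)) | p reduces to true regardless of the other variables. If p is false, the antecedent cannot hold. Either way ((s | p) & (~t & p)) | p holds.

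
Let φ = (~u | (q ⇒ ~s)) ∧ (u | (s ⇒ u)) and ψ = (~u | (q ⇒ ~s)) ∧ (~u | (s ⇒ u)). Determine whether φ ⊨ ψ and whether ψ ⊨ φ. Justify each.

(⇒) holds; (⇐) fails.

(→) Assume the antecedent. If q is true, the antecedent forces (q = T, s = F, u = F) or (q = T, s = F, u = T), and the consequent holds there. If q is false, the consequent reduces to true regardless of the other variables. Either way the consequent holds.

(←) This fails. Under q = F, s = T, u = F, the left side is false but the right side is true.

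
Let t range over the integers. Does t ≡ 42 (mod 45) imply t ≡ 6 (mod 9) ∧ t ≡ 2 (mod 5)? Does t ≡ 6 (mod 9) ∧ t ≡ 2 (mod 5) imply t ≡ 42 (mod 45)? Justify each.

[⇒] Suppose t ≡ 42 (mod 45); write t = 45j + 42. Since 9 ∣ 45, reducing mod 9 gives t ≡ 42 ≡ 6 (mod 9); since 5 ∣ 45, reducing mod 5 gives t ≡ 42 ≡ 2 (mod 5).

[⇐] Conversely, if t ≡ 6 (mod 9) and t ≡ 2 (mod 5), then by the Chinese remainder theorem t ≡ 42 (mod 45). This is exactly t ≡ 42 (mod 45).

Equivalent; both directions hold.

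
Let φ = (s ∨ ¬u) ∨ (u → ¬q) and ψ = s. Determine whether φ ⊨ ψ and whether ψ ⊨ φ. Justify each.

(⇒) fails; (⇐) holds.

[⇒] This fails. Under u = F, s = F, q = F, the left side is true but the right side is false.

[⇐] Assume the antecedent. If u is true, the antecedent forces (u = T, s = T, q = F) or (u = T, s = T, q = T), and (s ∨ ¬u) ∨ (u → ¬q) holds there. If u is false, (s ∨ ¬u) ∨ (u → ¬q) reduces to true regardless of the other variables. Either way (s ∨ ¬u) ∨ (u → ¬q) holds.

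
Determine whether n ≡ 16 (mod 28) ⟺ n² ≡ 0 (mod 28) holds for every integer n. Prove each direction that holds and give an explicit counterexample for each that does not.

(⟹) This fails: take n = 16. Then 16 ≡ 16 (mod 28), but 16² = 256 ≡ 4 (mod 28), not 0.

(⟸) This fails: take n = 0. Then 0² = 0 ≡ 0 (mod 28), yet 0 ≡ 0 (mod 28), not 16.

Neither implication holds.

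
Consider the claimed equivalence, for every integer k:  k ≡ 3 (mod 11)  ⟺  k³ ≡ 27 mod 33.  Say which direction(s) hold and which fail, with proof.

Only the converse holds.

[⇒] This fails: take k = 14. Then 14 ≡ 3 (mod 11), but 14³ = 2744 ≡ 5 (mod 33), not 27.

[⇐] Conversely, the residues r modulo 33 with r³ ≡ 27 (mod 33) are exactly {3}, and each is ≡ 3 (mod 11).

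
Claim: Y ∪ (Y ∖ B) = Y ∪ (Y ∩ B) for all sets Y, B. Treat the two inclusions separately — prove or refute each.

Both inclusions hold.

Reverse inclusion. Let x ∈ Y ∪ (Y ∩ B). Then either x ∈ Y and x ∉ B; or x ∈ Y ∩ B. In each case x ∈ Y ∪ (Y ∖ B), so Y ∪ (Y ∩ B) ⊆ Y ∪ (Y ∖ B).

Forward inclusion. Let x ∈ Y ∪ (Y ∖ B). Then either x ∈ Y and x ∉ B; or x ∈ Y ∩ B. In each case x ∈ Y ∪ (Y ∩ B), so Y ∪ (Y ∖ B) ⊆ Y ∪ (Y ∩ B).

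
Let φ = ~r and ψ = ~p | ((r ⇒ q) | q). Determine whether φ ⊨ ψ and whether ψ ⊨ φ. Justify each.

Forward direction. Assume the antecedent. If p is true, the antecedent forces (p = T, q = F, r = F) or (p = T, q = T, r = F), and ~p | ((r ⇒ q) | q) holds there. If p is false, ~p | ((r ⇒ q) | q) reduces to true regardless of the other variables. Either way ~p | ((r ⇒ q) | q) holds.

Converse. This fails. Under p = F, q = F, r = T, the left side is false but the right side is true.

Only the forward implication holds.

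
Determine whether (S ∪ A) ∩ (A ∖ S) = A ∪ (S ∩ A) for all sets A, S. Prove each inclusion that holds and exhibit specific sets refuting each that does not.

Forward inclusion. Let x ∈ (S ∪ A) ∩ (A ∖ S). Then x ∈ A and x ∉ S, from which x ∈ A ∪ (S ∩ A).

Reverse inclusion. This inclusion fails. Take A = {1}, S = {1}; then 1 ∈ A ∪ (S ∩ A) but 1 ∉ (S ∪ A) ∩ (A ∖ S).

(⊆) holds; (⊇) fails.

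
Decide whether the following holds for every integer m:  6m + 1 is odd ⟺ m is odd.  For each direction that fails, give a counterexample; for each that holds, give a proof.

Only the converse holds.

Converse. Suppose m is odd. Since 6 is even, 6m is even for every m, so 6m + 1 has the same parity as 1, which is odd. Hence 6m + 1 is odd.

Forward direction. This fails: take m = 2. Then 6m + 1 = 13, which is odd, yet m = 2 is even, not odd.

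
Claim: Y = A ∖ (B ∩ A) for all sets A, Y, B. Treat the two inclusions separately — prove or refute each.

(⊆) This inclusion fails. Take A = ∅, Y = {1}, B = ∅; then 1 ∈ Y but 1 ∉ A ∖ (B ∩ A).

(⊇) This inclusion fails. Take A = {1}, Y = ∅, B = ∅; then 1 ∈ A ∖ (B ∩ A) but 1 ∉ Y.

Neither inclusion holds.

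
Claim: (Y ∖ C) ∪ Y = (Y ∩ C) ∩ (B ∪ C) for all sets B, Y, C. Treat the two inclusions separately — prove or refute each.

Forward inclusion. This inclusion fails. Take B = ∅, Y = {1}, C = ∅; then 1 ∈ (Y ∖ C) ∪ Y but 1 ∉ (Y ∩ C) ∩ (B ∪ C).

Reverse inclusion. Let x ∈ (Y ∩ C) ∩ (B ∪ C). Then either x ∈ Y ∩ C and x ∉ B; or x ∈ B ∩ Y ∩ C. In each case x ∈ (Y ∖ C) ∪ Y, so (Y ∩ C) ∩ (B ∪ C) ⊆ (Y ∖ C) ∪ Y.

(⊆) fails; (⊇) holds.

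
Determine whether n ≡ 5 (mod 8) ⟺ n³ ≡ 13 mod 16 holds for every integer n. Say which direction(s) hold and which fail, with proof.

The forward direction fails; the converse holds.

[⇐] The residues r modulo 16 with r³ ≡ 13 (mod 16) are exactly {5}, and each is ≡ 5 (mod 8).

[⇒] This fails: take n = 13. Then 13 ≡ 5 (mod 8), but 13³ = 2197 ≡ 5 (mod 16), not 13.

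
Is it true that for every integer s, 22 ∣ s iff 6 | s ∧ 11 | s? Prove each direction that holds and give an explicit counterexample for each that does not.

Only the reverse direction holds.

(⇐) Suppose 6 ∣ s and 11 ∣ s. Any common multiple of 6 and 11 is a multiple of their lcm; here gcd(6, 11) = 1, so lcm(6, 11) = 6·11 = 66, so 66 ∣ s. Since 22 ∣ 66, it follows that 22 ∣ s.

(⇒) This fails: take s = 22. Certainly 22 ∣ 22, but 6 ∤ 22.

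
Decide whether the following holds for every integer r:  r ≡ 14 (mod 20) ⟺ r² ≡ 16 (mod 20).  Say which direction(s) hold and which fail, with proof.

[⇒] Suppose r ≡ 14 (mod 20). Write r = 20j + 14. Then (20j + 14)² = 400j² + 560j + 196 = 20(20j² + 28j + 9) + 16, so r² ≡ 16 (mod 20).

[⇐] This fails: take r = 4. Then 4² = 16 ≡ 16 (mod 20), yet 4 ≡ 4 (mod 20), not 14.

Only the forward implication holds.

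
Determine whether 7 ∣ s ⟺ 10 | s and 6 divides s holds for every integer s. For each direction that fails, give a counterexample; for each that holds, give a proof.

Neither direction holds.

Forward direction. This fails: take s = 7. Certainly 7 ∣ 7, but 10 ∤ 7.

Converse. This fails: take s = 30. Both 10 ∣ 30 and 6 ∣ 30, yet 30 is not a multiple of 7 (since 30 = 4·7 + 2), so 7 ∤ 30.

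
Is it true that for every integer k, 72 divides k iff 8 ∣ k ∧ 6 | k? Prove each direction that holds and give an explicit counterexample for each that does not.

Only the forward direction holds.

Forward direction. If 72 ∣ k, write k = 72q. Since 72 = 9·8, k = 8·(9q), so 8 ∣ k; and since 72 = 12·6, k = 6·(12q), so 6 ∣ k.

Converse. This fails: take k = 24. Both 8 ∣ 24 and 6 ∣ 24, yet 24 is not a multiple of 72 (since 24 = 0·72 + 24), so 72 ∤ 24.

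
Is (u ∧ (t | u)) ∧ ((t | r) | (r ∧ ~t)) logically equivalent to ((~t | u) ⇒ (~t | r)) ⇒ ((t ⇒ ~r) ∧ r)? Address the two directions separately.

(⟹) This fails. Under t = T, u = T, r = T, the left side is true but the right side is false.

(⟸) This fails. Under t = F, u = F, r = T, the left side is false but the right side is true.

Both directions fail.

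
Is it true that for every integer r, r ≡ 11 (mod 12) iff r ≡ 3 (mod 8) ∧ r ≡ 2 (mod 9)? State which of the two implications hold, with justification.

(⟹) This fails: r = 35 gives 35 ≡ 11 (mod 12) but 35 ≡ 8 (mod 9), so the conjunction on the right does not hold.

(⟸) Conversely, if r ≡ 3 (mod 8) and r ≡ 2 (mod 9), then by the Chinese remainder theorem r ≡ 11 (mod 72). Since 11 ≡ 11 (mod 12) and 12 ∣ 72, we get r ≡ 11 (mod 12).

Not equivalent: only (⇐) holds.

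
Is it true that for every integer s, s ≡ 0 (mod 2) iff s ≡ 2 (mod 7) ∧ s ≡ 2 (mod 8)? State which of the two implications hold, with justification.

Forward direction. This fails: s = 0 gives 0 ≡ 0 (mod 2) but 0 ≡ 0 (mod 7), so the conjunction on the right does not hold.

Converse. If s ≡ 2 (mod 7) and s ≡ 2 (mod 8), then by the Chinese remainder theorem s ≡ 2 (mod 56). Since 2 ≡ 0 (mod 2) and 2 ∣ 56, we get s ≡ 0 (mod 2).

Only the reverse direction holds.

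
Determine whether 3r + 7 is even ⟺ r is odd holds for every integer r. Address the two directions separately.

[⇐] Suppose r is odd; write r = 2j + 1. Then 3r + 7 = 3·(2j + 1) + 7 = 2·3j + 10, which is even.

[⇒] Suppose 3r + 7 is even. Since 3 is odd, 3r and r have the same parity, so 3r + 7 ≡ r + 7 (mod 2). As 7 is odd, 3r + 7 is even exactly when r is odd. Thus r is odd.

The biconditional holds.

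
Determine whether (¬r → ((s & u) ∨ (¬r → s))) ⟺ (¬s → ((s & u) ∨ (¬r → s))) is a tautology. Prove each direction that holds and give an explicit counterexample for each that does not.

(⇐) Assume the antecedent. If r is true, ¬r → ((s & u) ∨ (¬r → s)) reduces to true regardless of the other variables. If r is false, the antecedent forces (r = F, s = T, u = F) or (r = F, s = T, u = T), and ¬r → ((s & u) ∨ (¬r → s)) holds there. Either way ¬r → ((s & u) ∨ (¬r → s)) holds.

(⇒) Assume the antecedent. If r is true, ¬s → ((s & u) ∨ (¬r → s)) reduces to true regardless of the other variables. If r is false, the antecedent forces (r = F, s = T, u = F) or (r = F, s = T, u = T), and ¬s → ((s & u) ∨ (¬r → s)) holds there. Either way ¬s → ((s & u) ∨ (¬r → s)) holds.

Both directions hold; the statement is true.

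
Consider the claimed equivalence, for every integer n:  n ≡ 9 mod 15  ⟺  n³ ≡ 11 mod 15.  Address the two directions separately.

(→) This fails: take n = 9. Then 9 ≡ 9 (mod 15), but 9³ = 729 ≡ 9 (mod 15), not 11.

(←) This fails: take n = 11. Then 11³ = 1331 ≡ 11 (mod 15), yet 11 ≡ 11 (mod 15), not 9.

(⇒) fails and (⇐) fails.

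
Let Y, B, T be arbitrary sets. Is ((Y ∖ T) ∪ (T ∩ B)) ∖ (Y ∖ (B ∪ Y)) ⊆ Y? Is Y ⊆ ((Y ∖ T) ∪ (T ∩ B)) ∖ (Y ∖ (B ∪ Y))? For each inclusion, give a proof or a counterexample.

(⊆) fails and (⊇) fails.

Forward inclusion. This inclusion fails. Take Y = ∅, B = {1}, T = {1}; then 1 ∈ ((Y ∖ T) ∪ (T ∩ B)) ∖ (Y ∖ (B ∪ Y)) but 1 ∉ Y.

Reverse inclusion. This inclusion fails. Take Y = {1}, B = ∅, T = {1}; then 1 ∈ Y but 1 ∉ ((Y ∖ T) ∪ (T ∩ B)) ∖ (Y ∖ (B ∪ Y)).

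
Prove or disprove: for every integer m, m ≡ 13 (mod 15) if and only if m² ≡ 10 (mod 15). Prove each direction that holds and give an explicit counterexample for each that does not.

Neither direction holds.

Forward direction. This fails: take m = 13. Then 13 ≡ 13 (mod 15), but 13² = 169 ≡ 4 (mod 15), not 10.

Converse. This fails: take m = 5. Then 5² = 25 ≡ 10 (mod 15), yet 5 ≡ 5 (mod 15), not 13.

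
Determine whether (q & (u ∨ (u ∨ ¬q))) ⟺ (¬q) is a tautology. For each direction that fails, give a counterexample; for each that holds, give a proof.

(⇒) fails and (⇐) fails.

(→) This fails. Under u = T, q = T, the left side is true but the right side is false.

(←) This fails. Under u = F, q = F, the left side is false but the right side is true.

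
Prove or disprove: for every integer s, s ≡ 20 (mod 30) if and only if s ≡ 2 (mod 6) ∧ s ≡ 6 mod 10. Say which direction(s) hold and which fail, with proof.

(⟹) This fails: s = 20 gives 20 ≡ 20 (mod 30) but 20 ≡ 0 (mod 10), so the conjunction on the right does not hold.

(⟸) This fails: s = 26 satisfies both congruences on the right (26 ≡ 2 mod 6 and 26 ≡ 6 mod 10) yet 26 ≡ 26 (mod 30), not 20.

Neither implication holds.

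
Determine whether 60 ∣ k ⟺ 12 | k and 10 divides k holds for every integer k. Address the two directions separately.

Forward direction. If 60 ∣ k, write k = 60q. Since 60 = 5·12, k = 12·(5q), so 12 ∣ k; and since 60 = 6·10, k = 10·(6q), so 10 ∣ k.

Converse. Suppose 12 ∣ k and 10 ∣ k. Any common multiple of 12 and 10 is a multiple of their lcm; here lcm(12, 10) = 12·10/gcd(12, 10) = 120/2 = 60, so 60 ∣ k.

Both directions hold.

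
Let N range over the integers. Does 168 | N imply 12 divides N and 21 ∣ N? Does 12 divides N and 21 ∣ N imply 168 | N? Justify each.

The forward direction holds; the converse fails.

Forward direction. If 168 ∣ N, write N = 168q. Since 168 = 14·12, N = 12·(14q), so 12 ∣ N; and since 168 = 8·21, N = 21·(8q), so 21 ∣ N.

Converse. This fails: take N = 84. Both 12 ∣ 84 and 21 ∣ 84, yet 84 is not a multiple of 168 (since 84 = 0·168 + 84), so 168 ∤ 84.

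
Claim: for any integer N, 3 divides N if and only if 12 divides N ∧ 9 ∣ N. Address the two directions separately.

[⇒] This fails: take N = 3. Certainly 3 ∣ 3, but 12 ∤ 3.

[⇐] Suppose 12 ∣ N and 9 ∣ N. Any common multiple of 12 and 9 is a multiple of their lcm; here lcm(12, 9) = 12·9/gcd(12, 9) = 108/3 = 36, so 36 ∣ N. Since 3 ∣ 36, it follows that 3 ∣ N.

Only the converse holds.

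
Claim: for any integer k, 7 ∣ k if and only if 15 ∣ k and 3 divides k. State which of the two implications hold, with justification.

Neither implication holds.

Forward direction. This fails: take k = 7. Certainly 7 ∣ 7, but 15 ∤ 7.

Converse. This fails: take k = 15. Both 15 ∣ 15 and 3 ∣ 15, yet 15 is not a multiple of 7 (since 15 = 2·7 + 1), so 7 ∤ 15.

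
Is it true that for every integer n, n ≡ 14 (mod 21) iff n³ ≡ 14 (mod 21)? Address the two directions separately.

Both directions hold; the statement is true.

(⟹) Suppose n ≡ 14 (mod 21). Write n = 21j + 14. Then (21j + 14)³ = 9261j³ + 18522j² + 12348j + 2744 = 21(441j³ + 882j² + 588j + 130) + 14, so n³ ≡ 14 (mod 21).

(⟸) Conversely, suppose n³ ≡ 14 (mod 21). The only residue r in {0, …, 20} with r³ ≡ 14 (mod 21) is r = 14, so n ≡ 14 (mod 21).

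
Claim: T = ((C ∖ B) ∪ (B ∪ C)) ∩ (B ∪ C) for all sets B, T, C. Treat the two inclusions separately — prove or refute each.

Both inclusions fail.

Forward inclusion. This inclusion fails. Take B = ∅, T = {1}, C = ∅; then 1 ∈ T but 1 ∉ ((C ∖ B) ∪ (B ∪ C)) ∩ (B ∪ C).

Reverse inclusion. This inclusion fails. Take B = {1}, T = ∅, C = ∅; then 1 ∈ ((C ∖ B) ∪ (B ∪ C)) ∩ (B ∪ C) but 1 ∉ T.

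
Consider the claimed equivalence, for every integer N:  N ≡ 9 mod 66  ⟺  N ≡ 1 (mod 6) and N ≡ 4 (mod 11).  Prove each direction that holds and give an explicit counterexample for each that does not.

(⇒) This fails: N = 9 gives 9 ≡ 9 (mod 66) but 9 ≡ 3 (mod 6), so the conjunction on the right does not hold.

(⇐) This fails: N = 37 satisfies both congruences on the right (37 ≡ 1 mod 6 and 37 ≡ 4 mod 11) yet 37 ≡ 37 (mod 66), not 9.

Both directions fail.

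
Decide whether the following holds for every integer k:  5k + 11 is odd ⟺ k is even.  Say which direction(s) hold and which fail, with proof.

The biconditional holds.

(⟸) Suppose k is even; write k = 2j. Then 5k + 11 = 5·(2j) + 11 = 2·5j + 11, which is odd.

(⟹) Suppose 5k + 11 is odd. Since 5 is odd, 5k and k have the same parity, so 5k + 11 ≡ k + 11 (mod 2). As 11 is odd, 5k + 11 is odd exactly when k is even. Thus k is even.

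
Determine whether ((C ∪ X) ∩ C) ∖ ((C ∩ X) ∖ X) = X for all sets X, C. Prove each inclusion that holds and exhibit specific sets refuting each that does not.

Neither inclusion holds.

(⟹) This inclusion fails. Take X = ∅, C = {1}; then 1 ∈ ((C ∪ X) ∩ C) ∖ ((C ∩ X) ∖ X) but 1 ∉ X.

(⟸) This inclusion fails. Take X = {1}, C = ∅; then 1 ∈ X but 1 ∉ ((C ∪ X) ∩ C) ∖ ((C ∩ X) ∖ X).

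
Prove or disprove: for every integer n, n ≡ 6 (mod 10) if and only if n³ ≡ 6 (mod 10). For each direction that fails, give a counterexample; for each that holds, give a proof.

Forward direction. Suppose n ≡ 6 (mod 10). Write n = 10j + 6. Then (10j + 6)³ = 1000j³ + 1800j² + 1080j + 216 = 10(100j³ + 180j² + 108j + 21) + 6, so n³ ≡ 6 (mod 10).

Converse. For the converse, argue contrapositively. If n ≢ 6 (mod 10), then n is congruent to one of 0, 1, 2, 3, 4, 5, 7, 8, 9 modulo 10, and these give n³ ≡ 0, 1, 8, 7, 4, 5, 3, 2, 9 respectively — never 6.

Both directions hold; the statement is true.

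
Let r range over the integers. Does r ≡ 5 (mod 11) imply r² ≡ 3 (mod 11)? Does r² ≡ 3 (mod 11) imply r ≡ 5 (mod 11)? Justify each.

The forward direction holds; the converse fails.

Forward direction. Suppose r ≡ 5 (mod 11). Write r = 11j + 5. Then (11j + 5)² = 121j² + 110j + 25 = 11(11j² + 10j + 2) + 3, so r² ≡ 3 (mod 11).

Converse. This fails: take r = 6. Then 6² = 36 ≡ 3 (mod 11), yet 6 ≡ 6 (mod 11), not 5.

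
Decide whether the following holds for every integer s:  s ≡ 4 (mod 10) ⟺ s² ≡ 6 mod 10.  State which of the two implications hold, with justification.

The forward direction holds; the converse fails.

(→) Suppose s ≡ 4 (mod 10). Write s = 10j + 4. Then (10j + 4)² = 100j² + 80j + 16 = 10(10j² + 8j + 1) + 6, so s² ≡ 6 (mod 10).

(←) This fails: take s = 6. Then 6² = 36 ≡ 6 (mod 10), yet 6 ≡ 6 (mod 10), not 4.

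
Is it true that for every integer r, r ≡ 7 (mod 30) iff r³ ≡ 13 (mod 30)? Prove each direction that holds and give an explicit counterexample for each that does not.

(→) Suppose r ≡ 7 (mod 30). Write r = 30j + 7. Then (30j + 7)³ = 27000j³ + 18900j² + 4410j + 343 = 30(900j³ + 630j² + 147j + 11) + 13, so r³ ≡ 13 (mod 30).

(←) Conversely, suppose r³ ≡ 13 (mod 30). The only residue r in {0, …, 29} with r³ ≡ 13 (mod 30) is r = 7, so r ≡ 7 (mod 30).

Both directions hold; the statement is true.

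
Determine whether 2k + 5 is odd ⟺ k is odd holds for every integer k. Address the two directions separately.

[⇒] This fails: take k = 2. Then 2k + 5 = 9, which is odd, yet k = 2 is even, not odd.

[⇐] Suppose k is odd. Since 2 is even, 2k is even for every k, so 2k + 5 has the same parity as 5, which is odd. Hence 2k + 5 is odd.

The forward direction fails; the converse holds.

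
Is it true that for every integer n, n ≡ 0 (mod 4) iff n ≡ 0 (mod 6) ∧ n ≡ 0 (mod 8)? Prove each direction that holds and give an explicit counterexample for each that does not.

Forward direction. This fails: n = 4 gives 4 ≡ 0 (mod 4) but 4 ≡ 4 (mod 6), so the conjunction on the right does not hold.

Converse. If n ≡ 0 (mod 6) and n ≡ 0 (mod 8), then by the Chinese remainder theorem n ≡ 0 (mod 24). Since 0 ≡ 0 (mod 4) and 4 ∣ 24, we get n ≡ 0 (mod 4).

Only the reverse direction holds.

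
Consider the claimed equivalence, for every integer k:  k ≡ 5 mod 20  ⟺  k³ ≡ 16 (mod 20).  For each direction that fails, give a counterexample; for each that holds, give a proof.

(⇒) This fails: take k = 5. Then 5 ≡ 5 (mod 20), but 5³ = 125 ≡ 5 (mod 20), not 16.

(⇐) This fails: take k = 6. Then 6³ = 216 ≡ 16 (mod 20), yet 6 ≡ 6 (mod 20), not 5.

(⇒) fails and (⇐) fails.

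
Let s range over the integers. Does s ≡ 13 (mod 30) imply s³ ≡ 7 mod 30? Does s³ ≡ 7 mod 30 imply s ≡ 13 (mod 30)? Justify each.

Forward direction. Suppose s ≡ 13 (mod 30). Write s = 30j + 13. Then (30j + 13)³ = 27000j³ + 35100j² + 15210j + 2197 = 30(900j³ + 1170j² + 507j + 73) + 7, so s³ ≡ 7 (mod 30).

Converse. Suppose s³ ≡ 7 (mod 30). The only residue r in {0, …, 29} with r³ ≡ 7 (mod 30) is r = 13, so s ≡ 13 (mod 30).

Both directions hold.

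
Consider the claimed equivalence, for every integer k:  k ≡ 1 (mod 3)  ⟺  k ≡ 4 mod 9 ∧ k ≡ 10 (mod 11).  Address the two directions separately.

Converse. If k ≡ 4 (mod 9) and k ≡ 10 (mod 11), then by the Chinese remainder theorem k ≡ 76 (mod 99). Since 76 ≡ 1 (mod 3) and 3 ∣ 99, we get k ≡ 1 (mod 3).

Forward direction. This fails: k = 1 gives 1 ≡ 1 (mod 3) but 1 ≡ 1 (mod 9), so the conjunction on the right does not hold.

The forward direction fails; the converse holds.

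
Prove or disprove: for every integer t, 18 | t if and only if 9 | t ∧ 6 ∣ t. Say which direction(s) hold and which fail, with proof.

Both directions hold.

Forward direction. If 18 ∣ t, write t = 18q. Since 18 = 2·9, t = 9·(2q), so 9 ∣ t; and since 18 = 3·6, t = 6·(3q), so 6 ∣ t.

Converse. Suppose 9 ∣ t and 6 ∣ t. Any common multiple of 9 and 6 is a multiple of their lcm; here lcm(9, 6) = 9·6/gcd(9, 6) = 54/3 = 18, so 18 ∣ t.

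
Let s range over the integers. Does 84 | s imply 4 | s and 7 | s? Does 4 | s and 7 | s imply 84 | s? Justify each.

Only the forward implication holds.

[⇒] If 84 ∣ s, write s = 84q. Since 84 = 21·4, s = 4·(21q), so 4 ∣ s; and since 84 = 12·7, s = 7·(12q), so 7 ∣ s.

[⇐] This fails: take s = 28. Both 4 ∣ 28 and 7 ∣ 28, yet 28 is not a multiple of 84 (since 28 = 0·84 + 28), so 84 ∤ 28.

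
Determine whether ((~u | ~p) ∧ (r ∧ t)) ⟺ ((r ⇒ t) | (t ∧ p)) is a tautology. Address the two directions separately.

The forward direction holds; the converse fails.

Forward direction. Assume the antecedent. If u is true, the antecedent forces (r = T, u = T, t = T, p = F), and (r ⇒ t) | (t ∧ p) holds there. If u is false, the antecedent forces (r = T, u = F, t = T, p = F) or (r = T, u = F, t = T, p = T), and (r ⇒ t) | (t ∧ p) holds there. Either way (r ⇒ t) | (t ∧ p) holds.

Converse. This fails. Under r = F, u = F, t = F, p = F, the left side is false but the right side is true.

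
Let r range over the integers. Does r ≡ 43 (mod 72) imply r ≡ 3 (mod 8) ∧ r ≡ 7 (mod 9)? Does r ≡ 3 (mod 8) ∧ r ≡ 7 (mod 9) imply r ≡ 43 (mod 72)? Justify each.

(⇒) Suppose r ≡ 43 (mod 72); write r = 72j + 43. Since 8 ∣ 72, reducing mod 8 gives r ≡ 43 ≡ 3 (mod 8); since 9 ∣ 72, reducing mod 9 gives r ≡ 43 ≡ 7 (mod 9).

(⇐) Conversely, if r ≡ 3 (mod 8) and r ≡ 7 (mod 9), then by the Chinese remainder theorem r ≡ 43 (mod 72). This is exactly r ≡ 43 (mod 72).

Equivalent; both directions hold.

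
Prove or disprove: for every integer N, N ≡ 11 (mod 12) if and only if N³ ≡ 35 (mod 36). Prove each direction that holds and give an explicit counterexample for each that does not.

(⇒) Suppose N ≡ 11 (mod 12). Working modulo 36, N ∈ {11, 23, 35}; for each such r, r³ ≡ 35 (mod 36).

(⇐) Conversely, the residues r modulo 36 with r³ ≡ 35 (mod 36) are exactly {11, 23, 35}, and each is ≡ 11 (mod 12).

Both directions hold; the statement is true.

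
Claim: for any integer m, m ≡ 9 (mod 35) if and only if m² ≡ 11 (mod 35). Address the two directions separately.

(⟹) Suppose m ≡ 9 (mod 35). Write m = 35j + 9. Then (35j + 9)² = 1225j² + 630j + 81 = 35(35j² + 18j + 2) + 11, so m² ≡ 11 (mod 35).

(⟸) This fails: take m = 16. Then 16² = 256 ≡ 11 (mod 35), yet 16 ≡ 16 (mod 35), not 9.

Not equivalent: only (⇒) holds.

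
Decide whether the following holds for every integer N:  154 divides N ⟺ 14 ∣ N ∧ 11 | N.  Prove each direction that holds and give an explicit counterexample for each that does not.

(→) If 154 ∣ N, write N = 154q. Since 154 = 11·14, N = 14·(11q), so 14 ∣ N; and since 154 = 14·11, N = 11·(14q), so 11 ∣ N.

(←) Suppose 14 ∣ N and 11 ∣ N. Any common multiple of 14 and 11 is a multiple of their lcm; here gcd(14, 11) = 1, so lcm(14, 11) = 14·11 = 154, so 154 ∣ N.

Both implications hold.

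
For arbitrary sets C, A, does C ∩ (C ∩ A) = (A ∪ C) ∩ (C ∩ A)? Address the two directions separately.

Forward inclusion. Let x ∈ C ∩ (C ∩ A). Then x ∈ C ∩ A, from which x ∈ (A ∪ C) ∩ (C ∩ A).

Reverse inclusion. Let x ∈ (A ∪ C) ∩ (C ∩ A). Then x ∈ C ∩ A, from which x ∈ C ∩ (C ∩ A).

The two sets are equal.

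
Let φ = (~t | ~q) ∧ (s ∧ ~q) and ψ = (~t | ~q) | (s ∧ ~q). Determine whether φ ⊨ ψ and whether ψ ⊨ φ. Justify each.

The forward direction holds; the converse fails.

(⟸) This fails. Under t = F, s = F, q = F, the left side is false but the right side is true.

(⟹) Assume the antecedent. If t is true, the antecedent forces (t = T, s = T, q = F), and (~t | ~q) | (s ∧ ~q) holds there. If t is false, (~t | ~q) | (s ∧ ~q) reduces to true regardless of the other variables. Either way (~t | ~q) | (s ∧ ~q) holds.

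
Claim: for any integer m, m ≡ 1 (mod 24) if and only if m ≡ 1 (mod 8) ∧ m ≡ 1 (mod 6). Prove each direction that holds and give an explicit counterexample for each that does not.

(→) Suppose m ≡ 1 (mod 24); write m = 24j + 1. Since 8 ∣ 24, reducing mod 8 gives m ≡ 1 (mod 8); since 6 ∣ 24, reducing mod 6 gives m ≡ 1 (mod 6).

(←) Conversely, if m ≡ 1 (mod 8) and m ≡ 1 (mod 6), then by the Chinese remainder theorem m ≡ 1 (mod 24). This is exactly m ≡ 1 (mod 24).

The biconditional holds.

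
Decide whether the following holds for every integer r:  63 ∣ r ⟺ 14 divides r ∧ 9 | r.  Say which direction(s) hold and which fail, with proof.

[⇒] This fails: take r = 63. Certainly 63 ∣ 63, but 14 ∤ 63.

[⇐] Suppose 14 ∣ r and 9 ∣ r. Any common multiple of 14 and 9 is a multiple of their lcm; here gcd(14, 9) = 1, so lcm(14, 9) = 14·9 = 126, so 126 ∣ r. Since 63 ∣ 126, it follows that 63 ∣ r.

Only the reverse direction holds.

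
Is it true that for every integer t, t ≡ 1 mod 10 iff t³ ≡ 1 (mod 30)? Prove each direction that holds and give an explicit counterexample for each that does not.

Not equivalent: only (⇐) holds.

[⇒] This fails: take t = 11. Then 11 ≡ 1 (mod 10), but 11³ = 1331 ≡ 11 (mod 30), not 1.

[⇐] Conversely, the residues r modulo 30 with r³ ≡ 1 (mod 30) are exactly {1}, and each is ≡ 1 (mod 10).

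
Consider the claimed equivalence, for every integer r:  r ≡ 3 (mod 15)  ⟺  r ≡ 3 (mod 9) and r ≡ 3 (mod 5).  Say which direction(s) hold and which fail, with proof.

(→) This fails: r = 33 gives 33 ≡ 3 (mod 15) but 33 ≡ 6 (mod 9), so the conjunction on the right does not hold.

(←) Conversely, if r ≡ 3 (mod 9) and r ≡ 3 (mod 5), then by the Chinese remainder theorem r ≡ 3 (mod 45). Since 3 ≡ 3 (mod 15) and 15 ∣ 45, we get r ≡ 3 (mod 15).

Only the reverse direction holds.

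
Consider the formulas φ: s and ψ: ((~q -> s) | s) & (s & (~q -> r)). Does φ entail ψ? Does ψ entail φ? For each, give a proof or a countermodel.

The forward direction fails; the converse holds.

[⇒] This fails. Under q = F, s = T, r = F, the left side is true but the right side is false.

[⇐] Assume the antecedent. If q is true, the antecedent forces (q = T, s = T, r = F) or (q = T, s = T, r = T), and s holds there. If q is false, the antecedent forces (q = F, s = T, r = T), and s holds there. Either way s holds.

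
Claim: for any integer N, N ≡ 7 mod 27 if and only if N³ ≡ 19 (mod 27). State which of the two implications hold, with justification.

The forward direction holds; the converse fails.

(⇒) Suppose N ≡ 7 mod 27. Write N = 27j + 7. Then (27j + 7)³ = 19683j³ + 15309j² + 3969j + 343 = 27(729j³ + 567j² + 147j + 12) + 19, so N³ ≡ 19 (mod 27).

(⇐) This fails: take N = 16. Then 16³ = 4096 ≡ 19 (mod 27), yet 16 ≡ 16 (mod 27), not 7.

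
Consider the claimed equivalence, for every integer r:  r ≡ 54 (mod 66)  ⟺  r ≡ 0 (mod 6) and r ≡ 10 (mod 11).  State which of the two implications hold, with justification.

The biconditional holds.

(⟹) Suppose r ≡ 54 (mod 66); write r = 66j + 54. Since 6 ∣ 66, reducing mod 6 gives r ≡ 54 ≡ 0 (mod 6); since 11 ∣ 66, reducing mod 11 gives r ≡ 54 ≡ 10 (mod 11).

(⟸) Conversely, if r ≡ 0 (mod 6) and r ≡ 10 (mod 11), then by the Chinese remainder theorem r ≡ 54 (mod 66). This is exactly r ≡ 54 (mod 66).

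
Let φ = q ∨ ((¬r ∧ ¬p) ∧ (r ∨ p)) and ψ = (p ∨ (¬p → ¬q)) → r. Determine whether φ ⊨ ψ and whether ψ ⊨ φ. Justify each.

(⟹) This fails. Under r = F, p = T, q = T, the left side is true but the right side is false.

(⟸) This fails. Under r = T, p = F, q = F, the left side is false but the right side is true.

Neither direction holds.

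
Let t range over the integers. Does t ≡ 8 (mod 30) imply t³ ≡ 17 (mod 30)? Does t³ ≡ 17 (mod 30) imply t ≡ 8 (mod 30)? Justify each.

(→) This fails: take t = 8. Then 8 ≡ 8 (mod 30), but 8³ = 512 ≡ 2 (mod 30), not 17.

(←) This fails: take t = 23. Then 23³ = 12167 ≡ 17 (mod 30), yet 23 ≡ 23 (mod 30), not 8.

Neither direction holds.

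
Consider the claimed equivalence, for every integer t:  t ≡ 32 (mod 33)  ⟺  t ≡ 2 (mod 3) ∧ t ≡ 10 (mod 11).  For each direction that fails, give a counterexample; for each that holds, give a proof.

(⇐) If t ≡ 2 (mod 3) and t ≡ 10 (mod 11), then by the Chinese remainder theorem t ≡ 32 (mod 33). This is exactly t ≡ 32 (mod 33).

(⇒) Suppose t ≡ 32 (mod 33); write t = 33j + 32. Since 3 ∣ 33, reducing mod 3 gives t ≡ 32 ≡ 2 (mod 3); since 11 ∣ 33, reducing mod 11 gives t ≡ 32 ≡ 10 (mod 11).

Both implications hold.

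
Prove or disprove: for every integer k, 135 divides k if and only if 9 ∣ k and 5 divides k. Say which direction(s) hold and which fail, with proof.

(⇒) If 135 ∣ k, write k = 135q. Since 135 = 15·9, k = 9·(15q), so 9 ∣ k; and since 135 = 27·5, k = 5·(27q), so 5 ∣ k.

(⇐) This fails: take k = 45. Both 9 ∣ 45 and 5 ∣ 45, yet 45 is not a multiple of 135 (since 45 = 0·135 + 45), so 135 ∤ 45.

Only the forward direction holds.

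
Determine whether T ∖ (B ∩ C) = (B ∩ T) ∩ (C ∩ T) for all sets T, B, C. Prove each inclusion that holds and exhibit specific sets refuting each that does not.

(⊆) This inclusion fails. Take T = {1}, B = ∅, C = ∅; then 1 ∈ T ∖ (B ∩ C) but 1 ∉ (B ∩ T) ∩ (C ∩ T).

(⊇) This inclusion fails. Take T = {1}, B = {1}, C = {1}; then 1 ∈ (B ∩ T) ∩ (C ∩ T) but 1 ∉ T ∖ (B ∩ C).

Neither inclusion holds.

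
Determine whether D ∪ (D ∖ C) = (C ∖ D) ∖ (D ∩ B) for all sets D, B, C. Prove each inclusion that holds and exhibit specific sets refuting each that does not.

Neither inclusion holds.

(⟹) This inclusion fails. Take D = {1}, B = ∅, C = ∅; then 1 ∈ D ∪ (D ∖ C) but 1 ∉ (C ∖ D) ∖ (D ∩ B).

(⟸) This inclusion fails. Take D = ∅, B = ∅, C = {1}; then 1 ∈ (C ∖ D) ∖ (D ∩ B) but 1 ∉ D ∪ (D ∖ C).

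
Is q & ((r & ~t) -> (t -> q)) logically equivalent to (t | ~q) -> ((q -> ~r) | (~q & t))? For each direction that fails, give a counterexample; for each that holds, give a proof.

Neither direction holds.

Forward direction. This fails. Under r = T, q = T, t = T, the left side is true but the right side is false.

Converse. This fails. Under r = F, q = F, t = F, the left side is false but the right side is true.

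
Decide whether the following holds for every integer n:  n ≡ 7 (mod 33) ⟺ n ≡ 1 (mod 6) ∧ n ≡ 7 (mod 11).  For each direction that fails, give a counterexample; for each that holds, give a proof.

The forward direction fails; the converse holds.

(⟸) If n ≡ 1 (mod 6) and n ≡ 7 (mod 11), then by the Chinese remainder theorem n ≡ 7 (mod 66). Since 7 ≡ 7 (mod 33) and 33 ∣ 66, we get n ≡ 7 (mod 33).

(⟹) This fails: n = 40 gives 40 ≡ 7 (mod 33) but 40 ≡ 4 (mod 6), so the conjunction on the right does not hold.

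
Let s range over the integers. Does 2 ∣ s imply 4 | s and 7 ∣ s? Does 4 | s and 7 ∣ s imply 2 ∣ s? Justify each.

Only the converse holds.

(⟹) This fails: take s = 2. Certainly 2 ∣ 2, but 4 ∤ 2.

(⟸) Suppose 4 ∣ s and 7 ∣ s. Any common multiple of 4 and 7 is a multiple of their lcm; here gcd(4, 7) = 1, so lcm(4, 7) = 4·7 = 28, so 28 ∣ s. Since 2 ∣ 28, it follows that 2 ∣ s.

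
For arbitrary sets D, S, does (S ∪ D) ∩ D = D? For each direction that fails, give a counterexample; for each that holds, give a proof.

(⊆) Let x ∈ (S ∪ D) ∩ D. Then either x ∈ D and x ∉ S; or x ∈ D ∩ S. In each case x ∈ D, so (S ∪ D) ∩ D ⊆ D.

(⊇) Let x ∈ D. Then either x ∈ D and x ∉ S; or x ∈ D ∩ S. In each case x ∈ (S ∪ D) ∩ D, so D ⊆ (S ∪ D) ∩ D.

Both inclusions hold.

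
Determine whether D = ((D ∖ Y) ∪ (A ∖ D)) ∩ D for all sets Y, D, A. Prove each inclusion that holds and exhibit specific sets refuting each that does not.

The sets are not equal: only the reverse inclusion holds.

Forward inclusion. This inclusion fails. Take Y = {1}, D = {1}, A = ∅; then 1 ∈ D but 1 ∉ ((D ∖ Y) ∪ (A ∖ D)) ∩ D.

Reverse inclusion. Let x ∈ ((D ∖ Y) ∪ (A ∖ D)) ∩ D. Then either x ∈ D and x ∉ Y, A; or x ∈ D ∩ A and x ∉ Y. In each case x ∈ D, so ((D ∖ Y) ∪ (A ∖ D)) ∩ D ⊆ D.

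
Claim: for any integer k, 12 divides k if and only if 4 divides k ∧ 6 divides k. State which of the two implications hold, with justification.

Equivalent; both directions hold.

(→) If 12 ∣ k, write k = 12q. Since 12 = 3·4, k = 4·(3q), so 4 ∣ k; and since 12 = 2·6, k = 6·(2q), so 6 ∣ k.

(←) Suppose 4 ∣ k and 6 ∣ k. Any common multiple of 4 and 6 is a multiple of their lcm; here lcm(4, 6) = 4·6/gcd(4, 6) = 24/2 = 12, so 12 ∣ k.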